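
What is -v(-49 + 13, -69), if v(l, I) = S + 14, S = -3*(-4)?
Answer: -26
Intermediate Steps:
S = 12
v(l, I) = 26 (v(l, I) = 12 + 14 = 26)
-v(-49 + 13, -69) = -1*26 = -26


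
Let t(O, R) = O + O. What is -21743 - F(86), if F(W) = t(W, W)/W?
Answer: -21745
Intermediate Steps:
t(O, R) = 2*O
F(W) = 2 (F(W) = (2*W)/W = 2)
-21743 - F(86) = -21743 - 1*2 = -21743 - 2 = -21745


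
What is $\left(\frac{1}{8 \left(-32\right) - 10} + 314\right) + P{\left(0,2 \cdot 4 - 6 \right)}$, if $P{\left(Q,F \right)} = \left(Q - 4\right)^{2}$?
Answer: $\frac{87779}{266} \approx 330.0$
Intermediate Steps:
$P{\left(Q,F \right)} = \left(-4 + Q\right)^{2}$
$\left(\frac{1}{8 \left(-32\right) - 10} + 314\right) + P{\left(0,2 \cdot 4 - 6 \right)} = \left(\frac{1}{8 \left(-32\right) - 10} + 314\right) + \left(-4 + 0\right)^{2} = \left(\frac{1}{-256 - 10} + 314\right) + \left(-4\right)^{2} = \left(\frac{1}{-266} + 314\right) + 16 = \left(- \frac{1}{266} + 314\right) + 16 = \frac{83523}{266} + 16 = \frac{87779}{266}$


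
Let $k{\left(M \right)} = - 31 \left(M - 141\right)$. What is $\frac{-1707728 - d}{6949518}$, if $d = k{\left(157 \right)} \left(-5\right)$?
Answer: $- \frac{27584}{112089} \approx -0.24609$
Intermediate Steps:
$k{\left(M \right)} = 4371 - 31 M$ ($k{\left(M \right)} = - 31 \left(-141 + M\right) = 4371 - 31 M$)
$d = 2480$ ($d = \left(4371 - 4867\right) \left(-5\right) = \left(-496\right) \left(-5\right) = 2480$)
$\frac{-1707728 - d}{6949518} = \frac{-1707728 - 2480}{6949518} = \left(-1707728 - 2480\right) \frac{1}{6949518} = \left(-1710208\right) \frac{1}{6949518} = - \frac{27584}{112089}$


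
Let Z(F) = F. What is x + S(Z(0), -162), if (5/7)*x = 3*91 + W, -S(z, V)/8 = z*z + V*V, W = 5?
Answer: -1047814/5 ≈ -2.0956e+5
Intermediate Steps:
S(z, V) = -8*V**2 - 8*z**2 (S(z, V) = -8*(z*z + V*V) = -8*(z**2 + V**2) = -8*(V**2 + z**2) = -8*V**2 - 8*z**2)
x = 1946/5 (x = 7*(3*91 + 5)/5 = 7*(273 + 5)/5 = (7/5)*278 = 1946/5 ≈ 389.20)
x + S(Z(0), -162) = 1946/5 + (-8*(-162)**2 - 8*0**2) = 1946/5 + (-8*26244 - 8*0) = 1946/5 + (-209952 + 0) = 1946/5 - 209952 = -1047814/5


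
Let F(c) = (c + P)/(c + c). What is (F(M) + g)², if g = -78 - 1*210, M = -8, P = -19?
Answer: 20985561/256 ≈ 81975.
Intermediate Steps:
g = -288 (g = -78 - 210 = -288)
F(c) = (-19 + c)/(2*c) (F(c) = (c - 19)/(c + c) = (-19 + c)/((2*c)) = (-19 + c)*(1/(2*c)) = (-19 + c)/(2*c))
(F(M) + g)² = ((½)*(-19 - 8)/(-8) - 288)² = ((½)*(-⅛)*(-27) - 288)² = (27/16 - 288)² = (-4581/16)² = 20985561/256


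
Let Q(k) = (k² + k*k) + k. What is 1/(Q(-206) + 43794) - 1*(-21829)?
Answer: 2804153341/128460 ≈ 21829.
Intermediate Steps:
Q(k) = k + 2*k² (Q(k) = (k² + k²) + k = 2*k² + k = k + 2*k²)
1/(Q(-206) + 43794) - 1*(-21829) = 1/(-206*(1 + 2*(-206)) + 43794) - 1*(-21829) = 1/(-206*(1 - 412) + 43794) + 21829 = 1/(-206*(-411) + 43794) + 21829 = 1/(84666 + 43794) + 21829 = 1/128460 + 21829 = 2804153341/128460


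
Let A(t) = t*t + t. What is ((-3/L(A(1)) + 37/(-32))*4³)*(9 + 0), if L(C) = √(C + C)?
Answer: -1530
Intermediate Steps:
A(t) = t + t² (A(t) = t² + t = t + t²)
L(C) = √2*√C (L(C) = √(2*C) = √2*√C)
((-3/L(A(1)) + 37/(-32))*4³)*(9 + 0) = ((-3*√2/(2*√(1 + 1)) + 37/(-32))*4³)*(9 + 0) = ((-3/(√2*√(1*2)) + 37*(-1/32))*64)*9 = ((-3/(√2*√2) - 37/32)*64)*9 = ((-3/2 - 37/32)*64)*9 = -85/32*64*9 = -170*9 = -1530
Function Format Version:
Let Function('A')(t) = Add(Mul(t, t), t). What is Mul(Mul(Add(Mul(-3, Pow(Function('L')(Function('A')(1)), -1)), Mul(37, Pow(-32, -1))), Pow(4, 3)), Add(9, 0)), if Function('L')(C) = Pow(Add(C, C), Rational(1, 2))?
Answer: -1530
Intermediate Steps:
Function('A')(t) = Add(t, Pow(t, 2)) (Function('A')(t) = Add(Pow(t, 2), t) = Add(t, Pow(t, 2)))
Function('L')(C) = Mul(Pow(2, Rational(1, 2)), Pow(C, Rational(1, 2))) (Function('L')(C) = Pow(Mul(2, C), Rational(1, 2)) = Mul(Pow(2, Rational(1, 2)), Pow(C, Rational(1, 2))))
Mul(Mul(Add(Mul(-3, Pow(Function('L')(Function('A')(1)), -1)), Mul(37, Pow(-32, -1))), Pow(4, 3)), Add(9, 0)) = Mul(Mul(Add(Mul(-3, Pow(Mul(Pow(2, Rational(1, 2)), Pow(Mul(1, Add(1, 1)), Rational(1, 2))), -1)), Mul(37, Pow(-32, -1))), Pow(4, 3)), Add(9, 0)) = Mul(Mul(Add(Mul(-3, Pow(Mul(Pow(2, Rational(1, 2)), Pow(Mul(1, 2), Rational(1, 2))), -1)), Mul(37, Rational(-1, 32))), 64), 9) = Mul(Mul(Add(Mul(-3, Pow(Mul(Pow(2, Rational(1, 2)), Pow(2, Rational(1, 2))), -1)), Rational(-37, 32)), 64), 9) = Mul(Mul(Add(Mul(-3, Pow(2, -1)), Rational(-37, 32)), 64), 9) = Mul(Mul(Add(Mul(-3, Rational(1, 2)), Rational(-37, 32)), 64), 9) = Mul(Mul(Add(Rational(-3, 2), Rational(-37, 32)), 64), 9) = Mul(Mul(Rational(-85, 32), 64), 9) = Mul(-170, 9) = -1530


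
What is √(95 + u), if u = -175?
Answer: 4*I*√5 ≈ 8.9443*I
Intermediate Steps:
√(95 + u) = √(95 - 175) = √(-80) = 4*I*√5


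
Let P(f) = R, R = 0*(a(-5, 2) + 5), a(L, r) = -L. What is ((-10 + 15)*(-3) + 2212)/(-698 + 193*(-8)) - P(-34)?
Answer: -2197/2242 ≈ -0.97993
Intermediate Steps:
R = 0 (R = 0*(-1*(-5) + 5) = 0*(5 + 5) = 0*10 = 0)
P(f) = 0
((-10 + 15)*(-3) + 2212)/(-698 + 193*(-8)) - P(-34) = ((-10 + 15)*(-3) + 2212)/(-698 + 193*(-8)) - 1*0 = (5*(-3) + 2212)/(-698 - 1544) + 0 = (-15 + 2212)/(-2242) + 0 = 2197*(-1/2242) + 0 = -2197/2242 + 0 = -2197/2242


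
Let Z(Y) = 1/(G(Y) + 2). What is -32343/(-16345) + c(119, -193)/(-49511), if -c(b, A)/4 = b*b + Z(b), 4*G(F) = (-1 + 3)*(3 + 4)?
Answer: 3971302249/1271690035 ≈ 3.1229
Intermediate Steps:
G(F) = 7/2 (G(F) = ((-1 + 3)*(3 + 4))/4 = (2*7)/4 = (¼)*14 = 7/2)
Z(Y) = 2/11 (Z(Y) = 1/(7/2 + 2) = 1/(11/2) = 2/11)
c(b, A) = -8/11 - 4*b² (c(b, A) = -4*(b*b + 2/11) = -4*(b² + 2/11) = -4*(2/11 + b²) = -8/11 - 4*b²)
-32343/(-16345) + c(119, -193)/(-49511) = -32343/(-16345) + (-8/11 - 4*119²)/(-49511) = -32343*(-1/16345) + (-8/11 - 4*14161)*(-1/49511) = 32343/16345 + (-8/11 - 56644)*(-1/49511) = 32343/16345 - 623092/11*(-1/49511) = 32343/16345 + 623092/544621 = 3971302249/1271690035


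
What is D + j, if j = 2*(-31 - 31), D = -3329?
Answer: -3453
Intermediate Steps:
j = -124 (j = 2*(-62) = -124)
D + j = -3329 - 124 = -3453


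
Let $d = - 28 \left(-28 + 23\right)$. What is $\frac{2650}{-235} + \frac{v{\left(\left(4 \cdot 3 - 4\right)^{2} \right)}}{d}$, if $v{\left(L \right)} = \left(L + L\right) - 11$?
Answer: $- \frac{68701}{6580} \approx -10.441$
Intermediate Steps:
$d = 140$ ($d = \left(-28\right) \left(-5\right) = 140$)
$v{\left(L \right)} = -11 + 2 L$ ($v{\left(L \right)} = 2 L - 11 = -11 + 2 L$)
$\frac{2650}{-235} + \frac{v{\left(\left(4 \cdot 3 - 4\right)^{2} \right)}}{d} = \frac{2650}{-235} + \frac{-11 + 2 \left(4 \cdot 3 - 4\right)^{2}}{140} = 2650 \left(- \frac{1}{235}\right) + \left(-11 + 2 \left(12 - 4\right)^{2}\right) \frac{1}{140} = - \frac{530}{47} + \left(-11 + 2 \cdot 8^{2}\right) \frac{1}{140} = - \frac{530}{47} + \left(-11 + 2 \cdot 64\right) \frac{1}{140} = - \frac{530}{47} + \left(-11 + 128\right) \frac{1}{140} = - \frac{530}{47} + 117 \cdot \frac{1}{140} = - \frac{530}{47} + \frac{117}{140} = - \frac{68701}{6580}$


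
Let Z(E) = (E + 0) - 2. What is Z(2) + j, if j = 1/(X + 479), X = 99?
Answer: 1/578 ≈ 0.0017301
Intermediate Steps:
j = 1/578 (j = 1/(99 + 479) = 1/578 ≈ 0.0017301)
Z(E) = -2 + E (Z(E) = E - 2 = -2 + E)
Z(2) + j = (-2 + 2) + 1/578 = 0 + 1/578 = 1/578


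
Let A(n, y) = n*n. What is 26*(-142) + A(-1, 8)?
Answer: -3691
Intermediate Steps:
A(n, y) = n²
26*(-142) + A(-1, 8) = 26*(-142) + (-1)² = -3692 + 1 = -3691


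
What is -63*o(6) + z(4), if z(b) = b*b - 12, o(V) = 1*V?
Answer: -374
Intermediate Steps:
o(V) = V
z(b) = -12 + b² (z(b) = b² - 12 = -12 + b²)
-63*o(6) + z(4) = -63*6 + (-12 + 4²) = -378 + (-12 + 16) = -378 + 4 = -374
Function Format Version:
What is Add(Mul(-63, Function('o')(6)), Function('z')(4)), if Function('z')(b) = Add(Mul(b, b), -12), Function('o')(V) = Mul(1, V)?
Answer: -374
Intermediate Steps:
Function('o')(V) = V
Function('z')(b) = Add(-12, Pow(b, 2)) (Function('z')(b) = Add(Pow(b, 2), -12) = Add(-12, Pow(b, 2)))
Add(Mul(-63, Function('o')(6)), Function('z')(4)) = Add(Mul(-63, 6), Add(-12, Pow(4, 2))) = Add(-378, Add(-12, 16)) = Add(-378, 4) = -374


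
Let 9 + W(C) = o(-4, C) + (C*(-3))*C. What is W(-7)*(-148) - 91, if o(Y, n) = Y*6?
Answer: 26549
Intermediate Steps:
o(Y, n) = 6*Y
W(C) = -33 - 3*C² (W(C) = -9 + (6*(-4) + (C*(-3))*C) = -9 + (-24 + (-3*C)*C) = -9 + (-24 - 3*C²) = -33 - 3*C²)
W(-7)*(-148) - 91 = (-33 - 3*(-7)²)*(-148) - 91 = (-33 - 3*49)*(-148) - 91 = (-33 - 147)*(-148) - 91 = -180*(-148) - 91 = 26640 - 91 = 26549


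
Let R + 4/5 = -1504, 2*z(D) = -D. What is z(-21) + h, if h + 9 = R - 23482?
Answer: -249853/10 ≈ -24985.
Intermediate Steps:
z(D) = -D/2 (z(D) = (-D)/2 = -D/2)
R = -7524/5 (R = -4/5 - 1504 = -7524/5 ≈ -1504.8)
h = -124979/5 (h = -9 + (-7524/5 - 23482) = -9 - 124934/5 = -124979/5 ≈ -24996.)
z(-21) + h = -1/2*(-21) - 124979/5 = 21/2 - 124979/5 = -249853/10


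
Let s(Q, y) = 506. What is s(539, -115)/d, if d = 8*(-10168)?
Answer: -253/40672 ≈ -0.0062205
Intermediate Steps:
d = -81344
s(539, -115)/d = 506/(-81344) = 506*(-1/81344) = -253/40672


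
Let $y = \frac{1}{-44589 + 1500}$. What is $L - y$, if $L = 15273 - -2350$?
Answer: $\frac{759357448}{43089} \approx 17623.0$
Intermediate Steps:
$y = - \frac{1}{43089}$ ($y = \frac{1}{-43089} = - \frac{1}{43089} \approx -2.3208 \cdot 10^{-5}$)
$L = 17623$ ($L = 15273 + 2350 = 17623$)
$L - y = 17623 - - \frac{1}{43089} = 17623 + \frac{1}{43089} = \frac{759357448}{43089}$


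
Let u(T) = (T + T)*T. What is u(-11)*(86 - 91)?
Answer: -1210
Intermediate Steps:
u(T) = 2*T² (u(T) = (2*T)*T = 2*T²)
u(-11)*(86 - 91) = (2*(-11)²)*(86 - 91) = (2*121)*(-5) = 242*(-5) = -1210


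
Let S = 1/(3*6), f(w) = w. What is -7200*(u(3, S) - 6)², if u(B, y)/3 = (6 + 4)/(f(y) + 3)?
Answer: -12700800/121 ≈ -1.0497e+5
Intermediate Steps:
S = 1/18 ≈ 0.055556
u(B, y) = 30/(3 + y) (u(B, y) = 3*((6 + 4)/(y + 3)) = 3*(10/(3 + y)) = 30/(3 + y))
-7200*(u(3, S) - 6)² = -7200*(30/(3 + 1/18) - 6)² = -7200*(30/(55/18) - 6)² = -7200*(30*(18/55) - 6)² = -7200*(108/11 - 6)² = -7200*(42/11)² = -7200*1764/121 = -12700800/121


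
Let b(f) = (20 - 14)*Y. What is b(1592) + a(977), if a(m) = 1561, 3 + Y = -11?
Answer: 1477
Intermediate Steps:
Y = -14 (Y = -3 - 11 = -14)
b(f) = -84 (b(f) = (20 - 14)*(-14) = 6*(-14) = -84)
b(1592) + a(977) = -84 + 1561 = 1477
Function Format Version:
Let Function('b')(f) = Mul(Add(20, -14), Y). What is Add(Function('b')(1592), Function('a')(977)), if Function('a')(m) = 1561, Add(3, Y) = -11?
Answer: 1477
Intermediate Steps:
Y = -14 (Y = Add(-3, -11) = -14)
Function('b')(f) = -84 (Function('b')(f) = Mul(Add(20, -14), -14) = Mul(6, -14) = -84)
Add(Function('b')(1592), Function('a')(977)) = Add(-84, 1561) = 1477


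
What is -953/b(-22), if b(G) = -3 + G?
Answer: 953/25 ≈ 38.120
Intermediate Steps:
-953/b(-22) = -953/(-3 - 22) = -953/(-25) = -953*(-1/25) = 953/25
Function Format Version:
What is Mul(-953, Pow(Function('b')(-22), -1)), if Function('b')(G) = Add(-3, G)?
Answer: Rational(953, 25) ≈ 38.120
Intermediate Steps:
Mul(-953, Pow(Function('b')(-22), -1)) = Mul(-953, Pow(Add(-3, -22), -1)) = Mul(-953, Pow(-25, -1)) = Mul(-953, Rational(-1, 25)) = Rational(953, 25)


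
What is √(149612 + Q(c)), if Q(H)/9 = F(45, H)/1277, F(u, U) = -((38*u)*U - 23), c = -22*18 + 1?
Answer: √251739838337/1277 ≈ 392.90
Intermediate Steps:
c = -395 (c = -396 + 1 = -395)
F(u, U) = 23 - 38*U*u (F(u, U) = -(38*U*u - 23) = -(-23 + 38*U*u) = 23 - 38*U*u)
Q(H) = 207/1277 - 15390*H/1277 (Q(H) = 9*((23 - 38*H*45)/1277) = 9*((23 - 1710*H)*(1/1277)) = 9*(23/1277 - 1710*H/1277) = 207/1277 - 15390*H/1277)
√(149612 + Q(c)) = √(149612 + (207/1277 - 15390/1277*(-395))) = √(149612 + (207/1277 + 6079050/1277)) = √(149612 + 6079257/1277) = √(197133781/1277) = √251739838337/1277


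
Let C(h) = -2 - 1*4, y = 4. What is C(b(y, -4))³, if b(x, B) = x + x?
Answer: -216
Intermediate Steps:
b(x, B) = 2*x
C(h) = -6 (C(h) = -2 - 4 = -6)
C(b(y, -4))³ = (-6)³ = -216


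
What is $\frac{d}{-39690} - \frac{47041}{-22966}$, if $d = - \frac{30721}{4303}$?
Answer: $\frac{2008663264339}{980568220905} \approx 2.0485$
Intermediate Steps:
$d = - \frac{30721}{4303}$ ($d = \left(-30721\right) \frac{1}{4303} = - \frac{30721}{4303} \approx -7.1394$)
$\frac{d}{-39690} - \frac{47041}{-22966} = - \frac{30721}{4303 \left(-39690\right)} - \frac{47041}{-22966} = \left(- \frac{30721}{4303}\right) \left(- \frac{1}{39690}\right) - - \frac{47041}{22966} = \frac{30721}{170786070} + \frac{47041}{22966} = \frac{2008663264339}{980568220905}$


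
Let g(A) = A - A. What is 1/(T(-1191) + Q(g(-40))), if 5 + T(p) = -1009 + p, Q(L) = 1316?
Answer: -1/889 ≈ -0.0011249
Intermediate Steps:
g(A) = 0
T(p) = -1014 + p (T(p) = -5 + (-1009 + p) = -1014 + p)
1/(T(-1191) + Q(g(-40))) = 1/((-1014 - 1191) + 1316) = 1/(-2205 + 1316) = 1/(-889) = -1/889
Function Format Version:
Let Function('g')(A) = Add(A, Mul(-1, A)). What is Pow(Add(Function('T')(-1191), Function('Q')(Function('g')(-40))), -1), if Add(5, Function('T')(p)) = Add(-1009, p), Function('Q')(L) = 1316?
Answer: Rational(-1, 889) ≈ -0.0011249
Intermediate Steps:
Function('g')(A) = 0
Function('T')(p) = Add(-1014, p) (Function('T')(p) = Add(-5, Add(-1009, p)) = Add(-1014, p))
Pow(Add(Function('T')(-1191), Function('Q')(Function('g')(-40))), -1) = Pow(Add(Add(-1014, -1191), 1316), -1) = Pow(Add(-2205, 1316), -1) = Pow(-889, -1) = Rational(-1, 889)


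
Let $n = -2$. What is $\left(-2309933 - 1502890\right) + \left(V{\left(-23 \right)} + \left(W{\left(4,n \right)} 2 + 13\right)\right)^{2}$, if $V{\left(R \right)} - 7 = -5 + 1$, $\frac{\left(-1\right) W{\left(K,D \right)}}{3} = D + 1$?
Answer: $-3812339$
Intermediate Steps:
$W{\left(K,D \right)} = -3 - 3 D$ ($W{\left(K,D \right)} = - 3 \left(D + 1\right) = - 3 \left(1 + D\right) = -3 - 3 D$)
$V{\left(R \right)} = 3$ ($V{\left(R \right)} = 7 + \left(-5 + 1\right) = 7 - 4 = 3$)
$\left(-2309933 - 1502890\right) + \left(V{\left(-23 \right)} + \left(W{\left(4,n \right)} 2 + 13\right)\right)^{2} = \left(-2309933 - 1502890\right) + \left(3 + \left(\left(-3 - -6\right) 2 + 13\right)\right)^{2} = -3812823 + \left(3 + \left(\left(-3 + 6\right) 2 + 13\right)\right)^{2} = -3812823 + \left(3 + \left(3 \cdot 2 + 13\right)\right)^{2} = -3812823 + \left(3 + \left(6 + 13\right)\right)^{2} = -3812823 + \left(3 + 19\right)^{2} = -3812823 + 22^{2} = -3812823 + 484 = -3812339$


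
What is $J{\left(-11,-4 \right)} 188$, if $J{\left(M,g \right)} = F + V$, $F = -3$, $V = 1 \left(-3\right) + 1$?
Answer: $-940$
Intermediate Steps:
$V = -2$ ($V = -3 + 1 = -2$)
$J{\left(M,g \right)} = -5$ ($J{\left(M,g \right)} = -3 - 2 = -5$)
$J{\left(-11,-4 \right)} 188 = \left(-5\right) 188 = -940$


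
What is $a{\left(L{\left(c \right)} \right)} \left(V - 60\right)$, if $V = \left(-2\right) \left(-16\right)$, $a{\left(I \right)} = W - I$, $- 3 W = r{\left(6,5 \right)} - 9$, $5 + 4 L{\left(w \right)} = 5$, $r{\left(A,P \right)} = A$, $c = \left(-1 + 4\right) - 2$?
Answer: $-28$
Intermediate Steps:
$c = 1$ ($c = 3 - 2 = 1$)
$L{\left(w \right)} = 0$ ($L{\left(w \right)} = - \frac{5}{4} + \frac{1}{4} \cdot 5 = - \frac{5}{4} + \frac{5}{4} = 0$)
$W = 1$ ($W = - \frac{6 - 9}{3} = \left(- \frac{1}{3}\right) \left(-3\right) = 1$)
$a{\left(I \right)} = 1 - I$
$V = 32$
$a{\left(L{\left(c \right)} \right)} \left(V - 60\right) = \left(1 - 0\right) \left(32 - 60\right) = \left(1 + 0\right) \left(-28\right) = 1 \left(-28\right) = -28$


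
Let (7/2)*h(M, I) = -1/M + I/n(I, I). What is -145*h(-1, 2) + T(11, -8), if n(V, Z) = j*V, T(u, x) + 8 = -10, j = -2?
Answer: -271/7 ≈ -38.714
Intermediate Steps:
T(u, x) = -18 (T(u, x) = -8 - 10 = -18)
n(V, Z) = -2*V
h(M, I) = -1/7 - 2/(7*M) (h(M, I) = 2*(-1/M + I/((-2*I)))/7 = 2*(-1/M + I*(-1/(2*I)))/7 = 2*(-1/M - 1/2)/7 = 2*(-1/2 - 1/M)/7 = -1/7 - 2/(7*M))
-145*h(-1, 2) + T(11, -8) = -145*(-2 - 1*(-1))/(7*(-1)) - 18 = -145*(-1)*(-2 + 1)/7 - 18 = -145*(-1)*(-1)/7 - 18 = -145*1/7 - 18 = -145/7 - 18 = -271/7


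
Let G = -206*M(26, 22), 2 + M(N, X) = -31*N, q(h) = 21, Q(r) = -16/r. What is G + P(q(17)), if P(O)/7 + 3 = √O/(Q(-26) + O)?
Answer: 166427 + 91*√21/281 ≈ 1.6643e+5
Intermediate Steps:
M(N, X) = -2 - 31*N
G = 166448 (G = -206*(-2 - 31*26) = -206*(-2 - 806) = -206*(-808) = 166448)
P(O) = -21 + 7*√O/(8/13 + O) (P(O) = -21 + 7*(√O/(-16/(-26) + O)) = -21 + 7*(√O/(-16*(-1/26) + O)) = -21 + 7*(√O/(8/13 + O)) = -21 + 7*√O/(8/13 + O))
G + P(q(17)) = 166448 + 7*(-24 - 39*21 + 13*√21)/(8 + 13*21) = 166448 + 7*(-24 - 819 + 13*√21)/(8 + 273) = 166448 + 7*(-843 + 13*√21)/281 = 166448 + 7*(1/281)*(-843 + 13*√21) = 166448 + (-21 + 91*√21/281) = 166427 + 91*√21/281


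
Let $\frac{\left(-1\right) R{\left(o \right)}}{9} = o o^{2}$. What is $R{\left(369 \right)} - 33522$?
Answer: $-452224203$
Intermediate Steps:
$R{\left(o \right)} = - 9 o^{3}$ ($R{\left(o \right)} = - 9 o o^{2} = - 9 o^{3}$)
$R{\left(369 \right)} - 33522 = - 9 \cdot 369^{3} - 33522 = \left(-9\right) 50243409 - 33522 = -452190681 - 33522 = -452224203$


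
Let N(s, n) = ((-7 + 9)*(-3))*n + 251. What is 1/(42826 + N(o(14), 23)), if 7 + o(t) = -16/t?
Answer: 1/42939 ≈ 2.3289e-5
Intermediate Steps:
o(t) = -7 - 16/t
N(s, n) = 251 - 6*n (N(s, n) = (2*(-3))*n + 251 = -6*n + 251 = 251 - 6*n)
1/(42826 + N(o(14), 23)) = 1/(42826 + (251 - 6*23)) = 1/(42826 + (251 - 138)) = 1/(42826 + 113) = 1/42939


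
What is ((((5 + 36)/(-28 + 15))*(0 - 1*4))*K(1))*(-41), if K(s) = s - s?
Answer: 0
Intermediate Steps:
K(s) = 0
((((5 + 36)/(-28 + 15))*(0 - 1*4))*K(1))*(-41) = ((((5 + 36)/(-28 + 15))*(0 - 1*4))*0)*(-41) = (((41/(-13))*(0 - 4))*0)*(-41) = (((41*(-1/13))*(-4))*0)*(-41) = (-41/13*(-4)*0)*(-41) = ((164/13)*0)*(-41) = 0*(-41) = 0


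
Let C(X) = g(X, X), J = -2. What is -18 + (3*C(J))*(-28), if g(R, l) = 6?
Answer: -522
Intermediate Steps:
C(X) = 6
-18 + (3*C(J))*(-28) = -18 + (3*6)*(-28) = -18 + 18*(-28) = -18 - 504 = -522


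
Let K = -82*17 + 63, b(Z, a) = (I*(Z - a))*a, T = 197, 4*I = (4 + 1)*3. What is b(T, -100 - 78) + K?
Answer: -503287/2 ≈ -2.5164e+5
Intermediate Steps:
I = 15/4 (I = ((4 + 1)*3)/4 = (5*3)/4 = (¼)*15 = 15/4 ≈ 3.7500)
b(Z, a) = a*(-15*a/4 + 15*Z/4) (b(Z, a) = (15*(Z - a)/4)*a = (-15*a/4 + 15*Z/4)*a = a*(-15*a/4 + 15*Z/4))
K = -1331 (K = -1394 + 63 = -1331)
b(T, -100 - 78) + K = 15*(-100 - 78)*(197 - (-100 - 78))/4 - 1331 = (15/4)*(-178)*(197 - 1*(-178)) - 1331 = (15/4)*(-178)*(197 + 178) - 1331 = (15/4)*(-178)*375 - 1331 = -500625/2 - 1331 = -503287/2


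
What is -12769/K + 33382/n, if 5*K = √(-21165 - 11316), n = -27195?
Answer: -33382/27195 + 63845*I*√401/3609 ≈ -1.2275 + 354.25*I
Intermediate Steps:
K = 9*I*√401/5 (K = √(-21165 - 11316)/5 = √(-32481)/5 = (9*I*√401)/5 = 9*I*√401/5 ≈ 36.045*I)
-12769/K + 33382/n = -12769*(-5*I*√401/3609) + 33382/(-27195) = -(-63845)*I*√401/3609 + 33382*(-1/27195) = 63845*I*√401/3609 - 33382/27195 = -33382/27195 + 63845*I*√401/3609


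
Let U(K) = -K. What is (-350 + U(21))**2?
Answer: 137641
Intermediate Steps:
(-350 + U(21))**2 = (-350 - 1*21)**2 = (-350 - 21)**2 = (-371)**2 = 137641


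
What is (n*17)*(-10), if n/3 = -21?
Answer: 10710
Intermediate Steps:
n = -63 (n = 3*(-21) = -63)
(n*17)*(-10) = -63*17*(-10) = -1071*(-10) = 10710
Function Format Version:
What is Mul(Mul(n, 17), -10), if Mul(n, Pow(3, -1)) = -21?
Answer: 10710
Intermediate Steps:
n = -63 (n = Mul(3, -21) = -63)
Mul(Mul(n, 17), -10) = Mul(Mul(-63, 17), -10) = Mul(-1071, -10) = 10710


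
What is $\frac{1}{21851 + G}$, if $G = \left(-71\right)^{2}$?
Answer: $\frac{1}{26892} \approx 3.7186 \cdot 10^{-5}$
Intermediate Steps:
$G = 5041$
$\frac{1}{21851 + G} = \frac{1}{21851 + 5041} = \frac{1}{26892}$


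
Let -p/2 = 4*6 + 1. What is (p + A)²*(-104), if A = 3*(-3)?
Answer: -362024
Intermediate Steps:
A = -9
p = -50 (p = -2*(4*6 + 1) = -2*(24 + 1) = -2*25 = -50)
(p + A)²*(-104) = (-50 - 9)²*(-104) = (-59)²*(-104) = 3481*(-104) = -362024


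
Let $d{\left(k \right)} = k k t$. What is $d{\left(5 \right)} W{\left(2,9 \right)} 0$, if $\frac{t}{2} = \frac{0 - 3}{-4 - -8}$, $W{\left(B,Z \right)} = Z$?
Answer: $0$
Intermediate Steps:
$t = - \frac{3}{2}$ ($t = 2 \frac{0 - 3}{-4 - -8} = 2 \left(- \frac{3}{-4 + 8}\right) = 2 \left(- \frac{3}{4}\right) = - \frac{3}{2} \approx -1.5$)
$d{\left(k \right)} = - \frac{3 k^{2}}{2}$ ($d{\left(k \right)} = k k \left(- \frac{3}{2}\right) = k^{2} \left(- \frac{3}{2}\right) = - \frac{3 k^{2}}{2}$)
$d{\left(5 \right)} W{\left(2,9 \right)} 0 = - \frac{3 \cdot 5^{2}}{2} \cdot 9 \cdot 0 = \left(- \frac{3}{2}\right) 25 \cdot 9 \cdot 0 = \left(- \frac{75}{2}\right) 9 \cdot 0 = \left(- \frac{675}{2}\right) 0 = 0$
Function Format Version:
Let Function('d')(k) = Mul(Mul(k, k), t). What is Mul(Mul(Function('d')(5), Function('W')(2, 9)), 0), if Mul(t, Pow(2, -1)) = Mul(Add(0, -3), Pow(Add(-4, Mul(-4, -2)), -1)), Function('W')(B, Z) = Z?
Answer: 0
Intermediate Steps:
t = Rational(-3, 2) (t = Mul(2, Mul(Add(0, -3), Pow(Add(-4, Mul(-4, -2)), -1))) = Mul(2, Mul(-3, Pow(Add(-4, 8), -1))) = Mul(2, Mul(-3, Pow(4, -1))) = Mul(2, Mul(-3, Rational(1, 4))) = Mul(2, Rational(-3, 4)) = Rational(-3, 2) ≈ -1.5000)
Function('d')(k) = Mul(Rational(-3, 2), Pow(k, 2)) (Function('d')(k) = Mul(Mul(k, k), Rational(-3, 2)) = Mul(Pow(k, 2), Rational(-3, 2)) = Mul(Rational(-3, 2), Pow(k, 2)))
Mul(Mul(Function('d')(5), Function('W')(2, 9)), 0) = Mul(Mul(Mul(Rational(-3, 2), Pow(5, 2)), 9), 0) = Mul(Mul(Mul(Rational(-3, 2), 25), 9), 0) = Mul(Mul(Rational(-75, 2), 9), 0) = Mul(Rational(-675, 2), 0) = 0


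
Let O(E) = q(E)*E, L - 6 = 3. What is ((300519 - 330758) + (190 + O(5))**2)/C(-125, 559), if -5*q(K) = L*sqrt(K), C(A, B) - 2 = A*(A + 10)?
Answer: 6266/14377 - 3420*sqrt(5)/14377 ≈ -0.096081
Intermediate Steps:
L = 9 (L = 6 + 3 = 9)
C(A, B) = 2 + A*(10 + A) (C(A, B) = 2 + A*(A + 10) = 2 + A*(10 + A))
q(K) = -9*sqrt(K)/5
O(E) = -9*E**(3/2)/5 (O(E) = (-9*sqrt(E)/5)*E = -9*E**(3/2)/5)
((300519 - 330758) + (190 + O(5))**2)/C(-125, 559) = ((300519 - 330758) + (190 - 9*sqrt(5))**2)/(2 + (-125)**2 + 10*(-125)) = (-30239 + (190 - 9*sqrt(5))**2)/(2 + 15625 - 1250) = (-30239 + (190 - 9*sqrt(5))**2)/14377 = (-30239 + (190 - 9*sqrt(5))**2)*(1/14377) = -2749/1307 + (190 - 9*sqrt(5))**2/14377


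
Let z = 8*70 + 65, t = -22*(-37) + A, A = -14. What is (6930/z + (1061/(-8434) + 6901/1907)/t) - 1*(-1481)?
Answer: 95993093923111/64334552000 ≈ 1492.1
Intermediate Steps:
t = 800 (t = -22*(-37) - 14 = 814 - 14 = 800)
z = 625 (z = 560 + 65 = 625)
(6930/z + (1061/(-8434) + 6901/1907)/t) - 1*(-1481) = (6930/625 + (1061/(-8434) + 6901/1907)/800) - 1*(-1481) = (6930*(1/625) + (1061*(-1/8434) + 6901*(1/1907))*(1/800)) + 1481 = (1386/125 + (-1061/8434 + 6901/1907)*(1/800)) + 1481 = (1386/125 + (56179707/16083638)*(1/800)) + 1481 = (1386/125 + 56179707/12866910400) + 1481 = 713622411111/64334552000 + 1481 = 95993093923111/64334552000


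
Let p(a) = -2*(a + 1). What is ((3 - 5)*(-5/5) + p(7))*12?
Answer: -168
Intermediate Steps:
p(a) = -2 - 2*a (p(a) = -2*(1 + a) = -2 - 2*a)
((3 - 5)*(-5/5) + p(7))*12 = ((3 - 5)*(-5/5) + (-2 - 2*7))*12 = (-(-10)/5 + (-2 - 14))*12 = (-2*(-1) - 16)*12 = (2 - 16)*12 = -14*12 = -168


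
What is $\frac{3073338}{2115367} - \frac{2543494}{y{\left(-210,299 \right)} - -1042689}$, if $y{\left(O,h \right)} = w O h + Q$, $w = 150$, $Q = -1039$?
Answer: $\frac{15562657348799}{8860056026975} \approx 1.7565$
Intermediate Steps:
$y{\left(O,h \right)} = -1039 + 150 O h$ ($y{\left(O,h \right)} = 150 O h - 1039 = -1039 + 150 O h$)
$\frac{3073338}{2115367} - \frac{2543494}{y{\left(-210,299 \right)} - -1042689} = \frac{3073338}{2115367} - \frac{2543494}{\left(-1039 + 150 \left(-210\right) 299\right) - -1042689} = 3073338 \cdot \frac{1}{2115367} - \frac{2543494}{\left(-1039 - 9418500\right) + 1042689} = \frac{3073338}{2115367} - \frac{2543494}{-9419539 + 1042689} = \frac{3073338}{2115367} - \frac{2543494}{-8376850} = \frac{3073338}{2115367} - - \frac{1271747}{4188425} = \frac{3073338}{2115367} + \frac{1271747}{4188425} = \frac{15562657348799}{8860056026975}$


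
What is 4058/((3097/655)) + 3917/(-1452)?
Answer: 3847270531/4496844 ≈ 855.55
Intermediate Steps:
4058/((3097/655)) + 3917/(-1452) = 4058/((3097*(1/655))) + 3917*(-1/1452) = 4058/(3097/655) - 3917/1452 = 4058*(655/3097) - 3917/1452 = 2657990/3097 - 3917/1452 = 3847270531/4496844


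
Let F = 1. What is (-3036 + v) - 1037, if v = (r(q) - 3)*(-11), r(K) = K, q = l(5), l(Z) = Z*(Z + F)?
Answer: -4370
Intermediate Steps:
l(Z) = Z*(1 + Z) (l(Z) = Z*(Z + 1) = Z*(1 + Z))
q = 30 (q = 5*(1 + 5) = 5*6 = 30)
v = -297 (v = (30 - 3)*(-11) = 27*(-11) = -297)
(-3036 + v) - 1037 = (-3036 - 297) - 1037 = -3333 - 1037 = -4370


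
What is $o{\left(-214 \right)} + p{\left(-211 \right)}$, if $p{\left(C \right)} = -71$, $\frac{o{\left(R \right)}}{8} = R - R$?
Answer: $-71$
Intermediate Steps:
$o{\left(R \right)} = 0$ ($o{\left(R \right)} = 8 \left(R - R\right) = 8 \cdot 0 = 0$)
$o{\left(-214 \right)} + p{\left(-211 \right)} = 0 - 71 = -71$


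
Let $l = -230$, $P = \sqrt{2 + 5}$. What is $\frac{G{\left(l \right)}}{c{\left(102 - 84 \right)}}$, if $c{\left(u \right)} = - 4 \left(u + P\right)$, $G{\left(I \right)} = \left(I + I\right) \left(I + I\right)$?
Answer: $- \frac{952200}{317} + \frac{52900 \sqrt{7}}{317} \approx -2562.3$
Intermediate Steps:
$P = \sqrt{7} \approx 2.6458$
$G{\left(I \right)} = 4 I^{2}$ ($G{\left(I \right)} = 2 I 2 I = 4 I^{2}$)
$c{\left(u \right)} = - 4 u - 4 \sqrt{7}$ ($c{\left(u \right)} = - 4 \left(u + \sqrt{7}\right) = - 4 u - 4 \sqrt{7}$)
$\frac{G{\left(l \right)}}{c{\left(102 - 84 \right)}} = \frac{4 \left(-230\right)^{2}}{- 4 \left(102 - 84\right) - 4 \sqrt{7}} = \frac{4 \cdot 52900}{\left(-4\right) 18 - 4 \sqrt{7}} = \frac{211600}{-72 - 4 \sqrt{7}}$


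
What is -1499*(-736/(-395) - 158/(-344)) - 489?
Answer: -269760363/67940 ≈ -3970.6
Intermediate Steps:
-1499*(-736/(-395) - 158/(-344)) - 489 = -1499*(-736*(-1/395) - 158*(-1/344)) - 489 = -1499*(736/395 + 79/172) - 489 = -1499*157797/67940 - 489 = -236537703/67940 - 489 = -269760363/67940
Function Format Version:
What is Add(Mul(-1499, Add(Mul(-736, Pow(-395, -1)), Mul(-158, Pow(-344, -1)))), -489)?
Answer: Rational(-269760363, 67940) ≈ -3970.6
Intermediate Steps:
Add(Mul(-1499, Add(Mul(-736, Pow(-395, -1)), Mul(-158, Pow(-344, -1)))), -489) = Add(Mul(-1499, Add(Mul(-736, Rational(-1, 395)), Mul(-158, Rational(-1, 344)))), -489) = Add(Mul(-1499, Add(Rational(736, 395), Rational(79, 172))), -489) = Add(Mul(-1499, Rational(157797, 67940)), -489) = Add(Rational(-236537703, 67940), -489) = Rational(-269760363, 67940)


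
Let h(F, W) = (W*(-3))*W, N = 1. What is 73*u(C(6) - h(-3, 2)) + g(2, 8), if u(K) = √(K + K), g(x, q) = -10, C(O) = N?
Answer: -10 + 73*√26 ≈ 362.23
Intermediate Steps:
C(O) = 1
h(F, W) = -3*W² (h(F, W) = (-3*W)*W = -3*W²)
u(K) = √2*√K (u(K) = √(2*K) = √2*√K)
73*u(C(6) - h(-3, 2)) + g(2, 8) = 73*(√2*√(1 - (-3)*2²)) - 10 = 73*(√2*√(1 - (-3)*4)) - 10 = 73*(√2*√(1 - 1*(-12))) - 10 = 73*(√2*√(1 + 12)) - 10 = 73*(√2*√13) - 10 = 73*√26 - 10 = -10 + 73*√26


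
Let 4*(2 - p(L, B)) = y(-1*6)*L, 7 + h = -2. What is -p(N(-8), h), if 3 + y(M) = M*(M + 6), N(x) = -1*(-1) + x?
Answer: 13/4 ≈ 3.2500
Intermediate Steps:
h = -9 (h = -7 - 2 = -9)
N(x) = 1 + x
y(M) = -3 + M*(6 + M) (y(M) = -3 + M*(M + 6) = -3 + M*(6 + M))
p(L, B) = 2 + 3*L/4 (p(L, B) = 2 - (-3 + (-1*6)² + 6*(-1*6))*L/4 = 2 - (-3 + (-6)² + 6*(-6))*L/4 = 2 - (-3 + 36 - 36)*L/4 = 2 - (-3)*L/4 = 2 + 3*L/4)
-p(N(-8), h) = -(2 + 3*(1 - 8)/4) = -(2 + (¾)*(-7)) = -(2 - 21/4) = -1*(-13/4) = 13/4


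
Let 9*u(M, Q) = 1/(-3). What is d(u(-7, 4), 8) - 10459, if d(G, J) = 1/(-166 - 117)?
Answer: -2959898/283 ≈ -10459.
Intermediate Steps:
u(M, Q) = -1/27 (u(M, Q) = (⅑)/(-3) = (⅑)*(-⅓) = -1/27)
d(G, J) = -1/283 (d(G, J) = 1/(-283) = -1/283)
d(u(-7, 4), 8) - 10459 = -1/283 - 10459 = -2959898/283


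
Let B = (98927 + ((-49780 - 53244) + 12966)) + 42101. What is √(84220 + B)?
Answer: √135190 ≈ 367.68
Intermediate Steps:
B = 50970 (B = (98927 + (-103024 + 12966)) + 42101 = (98927 - 90058) + 42101 = 8869 + 42101 = 50970)
√(84220 + B) = √(84220 + 50970) = √135190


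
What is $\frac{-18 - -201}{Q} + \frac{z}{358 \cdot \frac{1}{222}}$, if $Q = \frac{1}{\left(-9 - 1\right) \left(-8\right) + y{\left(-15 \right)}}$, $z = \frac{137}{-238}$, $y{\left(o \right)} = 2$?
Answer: $\frac{639270405}{42602} \approx 15006.0$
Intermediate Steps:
$z = - \frac{137}{238}$ ($z = 137 \left(- \frac{1}{238}\right) = - \frac{137}{238} \approx -0.57563$)
$Q = \frac{1}{82}$ ($Q = \frac{1}{\left(-9 - 1\right) \left(-8\right) + 2} = \frac{1}{\left(-10\right) \left(-8\right) + 2} = \frac{1}{80 + 2} = \frac{1}{82} \approx 0.012195$)
$\frac{-18 - -201}{Q} + \frac{z}{358 \cdot \frac{1}{222}} = \left(-18 - -201\right) \frac{1}{\frac{1}{82}} - \frac{137}{238 \cdot \frac{358}{222}} = \left(-18 + 201\right) 82 - \frac{137}{238 \cdot 358 \cdot \frac{1}{222}} = 183 \cdot 82 - \frac{137}{238 \cdot \frac{179}{111}} = 15006 - \frac{15207}{42602} = \frac{639270405}{42602}$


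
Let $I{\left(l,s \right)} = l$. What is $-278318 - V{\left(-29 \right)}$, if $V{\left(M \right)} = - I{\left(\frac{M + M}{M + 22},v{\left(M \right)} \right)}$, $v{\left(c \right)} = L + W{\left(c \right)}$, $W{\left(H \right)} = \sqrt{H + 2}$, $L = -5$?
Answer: $- \frac{1948168}{7} \approx -2.7831 \cdot 10^{5}$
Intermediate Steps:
$W{\left(H \right)} = \sqrt{2 + H}$
$v{\left(c \right)} = -5 + \sqrt{2 + c}$
$V{\left(M \right)} = - \frac{2 M}{22 + M}$ ($V{\left(M \right)} = - \frac{M + M}{M + 22} = - \frac{2 M}{22 + M}$)
$-278318 - V{\left(-29 \right)} = -278318 - \left(-2\right) \left(-29\right) \frac{1}{22 - 29} = -278318 - \left(-2\right) \left(-29\right) \frac{1}{-7} = -278318 - \left(-2\right) \left(-29\right) \left(- \frac{1}{7}\right) = -278318 - - \frac{58}{7} = -278318 + \frac{58}{7} = - \frac{1948168}{7}$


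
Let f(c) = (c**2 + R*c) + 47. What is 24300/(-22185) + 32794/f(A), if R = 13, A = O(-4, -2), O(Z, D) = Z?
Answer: 16161502/5423 ≈ 2980.2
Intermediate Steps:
A = -4
f(c) = 47 + c**2 + 13*c (f(c) = (c**2 + 13*c) + 47 = 47 + c**2 + 13*c)
24300/(-22185) + 32794/f(A) = 24300/(-22185) + 32794/(47 + (-4)**2 + 13*(-4)) = 24300*(-1/22185) + 32794/(47 + 16 - 52) = -540/493 + 32794/11 = 16161502/5423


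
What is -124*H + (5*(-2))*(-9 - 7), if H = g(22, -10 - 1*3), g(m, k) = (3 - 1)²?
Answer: -336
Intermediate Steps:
g(m, k) = 4 (g(m, k) = 2² = 4)
H = 4
-124*H + (5*(-2))*(-9 - 7) = -124*4 + (5*(-2))*(-9 - 7) = -496 - 10*(-16) = -496 + 160 = -336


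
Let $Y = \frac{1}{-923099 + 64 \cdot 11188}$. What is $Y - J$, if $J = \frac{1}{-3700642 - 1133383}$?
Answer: $- \frac{660994}{142995293525} \approx -4.6225 \cdot 10^{-6}$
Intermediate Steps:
$J = - \frac{1}{4834025}$ ($J = \frac{1}{-4834025} = - \frac{1}{4834025} \approx -2.0687 \cdot 10^{-7}$)
$Y = - \frac{1}{207067}$ ($Y = \frac{1}{-923099 + 716032} = \frac{1}{-207067} = - \frac{1}{207067} \approx -4.8294 \cdot 10^{-6}$)
$Y - J = - \frac{1}{207067} - - \frac{1}{4834025} = - \frac{1}{207067} + \frac{1}{4834025} = - \frac{660994}{142995293525}$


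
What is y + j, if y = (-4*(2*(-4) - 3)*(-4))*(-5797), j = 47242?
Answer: 1067514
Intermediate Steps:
y = 1020272 (y = (-4*(-8 - 3)*(-4))*(-5797) = (-4*(-11)*(-4))*(-5797) = (44*(-4))*(-5797) = -176*(-5797) = 1020272)
y + j = 1020272 + 47242 = 1067514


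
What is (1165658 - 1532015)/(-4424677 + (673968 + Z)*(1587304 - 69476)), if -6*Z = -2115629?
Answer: -1099071/4674469697387 ≈ -2.3512e-7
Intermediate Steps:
Z = 2115629/6 (Z = -1/6*(-2115629) = 2115629/6 ≈ 3.5261e+5)
(1165658 - 1532015)/(-4424677 + (673968 + Z)*(1587304 - 69476)) = (1165658 - 1532015)/(-4424677 + (673968 + 2115629/6)*(1587304 - 69476)) = -366357/(-4424677 + (6159437/6)*1517828) = -366357/(-4424677 + 4674482971418/3) = -366357/4674469697387/3 = -366357*3/4674469697387 = -1099071/4674469697387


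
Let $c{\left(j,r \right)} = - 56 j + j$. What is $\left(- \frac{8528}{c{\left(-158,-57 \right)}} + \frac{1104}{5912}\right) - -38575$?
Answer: $\frac{123860037639}{3210955} \approx 38574.0$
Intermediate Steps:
$c{\left(j,r \right)} = - 55 j$
$\left(- \frac{8528}{c{\left(-158,-57 \right)}} + \frac{1104}{5912}\right) - -38575 = \left(- \frac{8528}{\left(-55\right) \left(-158\right)} + \frac{1104}{5912}\right) - -38575 = \left(- \frac{8528}{8690} + 1104 \cdot \frac{1}{5912}\right) + 38575 = \left(\left(-8528\right) \frac{1}{8690} + \frac{138}{739}\right) + 38575 = \left(- \frac{4264}{4345} + \frac{138}{739}\right) + 38575 = - \frac{2551486}{3210955} + 38575 = \frac{123860037639}{3210955}$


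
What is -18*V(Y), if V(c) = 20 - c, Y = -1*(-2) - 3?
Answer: -378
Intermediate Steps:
Y = -1 (Y = 2 - 3 = -1)
-18*V(Y) = -18*(20 - 1*(-1)) = -18*(20 + 1) = -18*21 = -378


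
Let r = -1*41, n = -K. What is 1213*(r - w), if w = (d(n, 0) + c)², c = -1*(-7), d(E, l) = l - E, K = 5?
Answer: -224405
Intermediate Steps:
n = -5 (n = -1*5 = -5)
c = 7
w = 144 (w = ((0 - 1*(-5)) + 7)² = ((0 + 5) + 7)² = (5 + 7)² = 12² = 144)
r = -41
1213*(r - w) = 1213*(-41 - 1*144) = 1213*(-41 - 144) = 1213*(-185) = -224405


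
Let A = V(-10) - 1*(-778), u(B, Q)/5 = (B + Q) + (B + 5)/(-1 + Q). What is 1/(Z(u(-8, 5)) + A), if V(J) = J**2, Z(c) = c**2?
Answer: 16/19673 ≈ 0.00081330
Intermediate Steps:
u(B, Q) = 5*B + 5*Q + 5*(5 + B)/(-1 + Q) (u(B, Q) = 5*((B + Q) + (B + 5)/(-1 + Q)) = 5*((B + Q) + (5 + B)/(-1 + Q)) = 5*(B + Q + (5 + B)/(-1 + Q)) = 5*B + 5*Q + 5*(5 + B)/(-1 + Q))
A = 878 (A = (-10)**2 - 1*(-778) = 100 + 778 = 878)
1/(Z(u(-8, 5)) + A) = 1/((5*(5 + 5**2 - 1*5 - 8*5)/(-1 + 5))**2 + 878) = 1/((5*(5 + 25 - 5 - 40)/4)**2 + 878) = 1/((5*(1/4)*(-15))**2 + 878) = 1/((-75/4)**2 + 878) = 1/(5625/16 + 878) = 1/(19673/16) = 16/19673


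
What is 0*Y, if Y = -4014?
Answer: 0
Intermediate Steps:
0*Y = 0*(-4014) = 0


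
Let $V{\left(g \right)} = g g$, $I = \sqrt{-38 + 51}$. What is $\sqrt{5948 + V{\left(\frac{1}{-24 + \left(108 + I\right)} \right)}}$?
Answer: $\sqrt{5948 + \frac{1}{\left(84 + \sqrt{13}\right)^{2}}} \approx 77.123$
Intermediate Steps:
$I = \sqrt{13} \approx 3.6056$
$V{\left(g \right)} = g^{2}$
$\sqrt{5948 + V{\left(\frac{1}{-24 + \left(108 + I\right)} \right)}} = \sqrt{5948 + \left(\frac{1}{-24 + \left(108 + \sqrt{13}\right)}\right)^{2}} = \sqrt{5948 + \left(\frac{1}{84 + \sqrt{13}}\right)^{2}} = \sqrt{5948 + \frac{1}{\left(84 + \sqrt{13}\right)^{2}}}$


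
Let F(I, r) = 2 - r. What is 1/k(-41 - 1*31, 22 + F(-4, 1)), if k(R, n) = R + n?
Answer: -1/49 ≈ -0.020408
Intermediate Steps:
1/k(-41 - 1*31, 22 + F(-4, 1)) = 1/((-41 - 1*31) + (22 + (2 - 1*1))) = 1/((-41 - 31) + (22 + (2 - 1))) = 1/(-72 + (22 + 1)) = 1/(-72 + 23) = 1/(-49) = -1/49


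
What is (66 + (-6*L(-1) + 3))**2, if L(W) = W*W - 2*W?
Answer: 2601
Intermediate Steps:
L(W) = W**2 - 2*W
(66 + (-6*L(-1) + 3))**2 = (66 + (-(-6)*(-2 - 1) + 3))**2 = (66 + (-(-6)*(-3) + 3))**2 = (66 + (-6*3 + 3))**2 = (66 + (-18 + 3))**2 = (66 - 15)**2 = 51**2 = 2601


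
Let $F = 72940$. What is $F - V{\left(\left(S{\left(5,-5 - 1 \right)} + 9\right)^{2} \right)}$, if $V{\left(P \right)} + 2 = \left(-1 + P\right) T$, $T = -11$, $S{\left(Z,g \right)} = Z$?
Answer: $75087$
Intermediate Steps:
$V{\left(P \right)} = 9 - 11 P$ ($V{\left(P \right)} = -2 + \left(-1 + P\right) \left(-11\right) = -2 - \left(-11 + 11 P\right) = 9 - 11 P$)
$F - V{\left(\left(S{\left(5,-5 - 1 \right)} + 9\right)^{2} \right)} = 72940 - \left(9 - 11 \left(5 + 9\right)^{2}\right) = 72940 - \left(9 - 11 \cdot 14^{2}\right) = 72940 - \left(9 - 2156\right) = 72940 - -2147 = 72940 + 2147 = 75087$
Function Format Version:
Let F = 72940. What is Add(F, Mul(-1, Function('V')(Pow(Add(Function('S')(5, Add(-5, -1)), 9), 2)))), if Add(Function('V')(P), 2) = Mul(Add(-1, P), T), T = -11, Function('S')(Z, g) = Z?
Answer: 75087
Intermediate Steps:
Function('V')(P) = Add(9, Mul(-11, P)) (Function('V')(P) = Add(-2, Mul(Add(-1, P), -11)) = Add(-2, Add(11, Mul(-11, P))) = Add(9, Mul(-11, P)))
Add(F, Mul(-1, Function('V')(Pow(Add(Function('S')(5, Add(-5, -1)), 9), 2)))) = Add(72940, Mul(-1, Add(9, Mul(-11, Pow(Add(5, 9), 2))))) = Add(72940, Mul(-1, Add(9, Mul(-11, Pow(14, 2))))) = Add(72940, Mul(-1, Add(9, Mul(-11, 196)))) = Add(72940, Mul(-1, Add(9, -2156))) = Add(72940, Mul(-1, -2147)) = Add(72940, 2147) = 75087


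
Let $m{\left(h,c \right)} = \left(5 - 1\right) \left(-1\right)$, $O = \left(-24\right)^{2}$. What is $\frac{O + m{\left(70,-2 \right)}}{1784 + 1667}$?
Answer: $\frac{572}{3451} \approx 0.16575$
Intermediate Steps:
$O = 576$
$m{\left(h,c \right)} = -4$ ($m{\left(h,c \right)} = 4 \left(-1\right) = -4$)
$\frac{O + m{\left(70,-2 \right)}}{1784 + 1667} = \frac{576 - 4}{1784 + 1667} = \frac{572}{3451}$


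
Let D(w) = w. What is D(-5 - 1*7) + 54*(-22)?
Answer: -1200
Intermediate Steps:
D(-5 - 1*7) + 54*(-22) = (-5 - 1*7) + 54*(-22) = (-5 - 7) - 1188 = -12 - 1188 = -1200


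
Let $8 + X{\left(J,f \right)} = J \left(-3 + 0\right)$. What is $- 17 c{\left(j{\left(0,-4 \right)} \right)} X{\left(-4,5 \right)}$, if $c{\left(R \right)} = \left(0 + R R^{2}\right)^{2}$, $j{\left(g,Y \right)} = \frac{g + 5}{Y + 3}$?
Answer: $-1062500$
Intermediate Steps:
$j{\left(g,Y \right)} = \frac{5 + g}{3 + Y}$
$X{\left(J,f \right)} = -8 - 3 J$ ($X{\left(J,f \right)} = -8 + J \left(-3 + 0\right) = -8 + J \left(-3\right) = -8 - 3 J$)
$c{\left(R \right)} = R^{6}$ ($c{\left(R \right)} = \left(0 + R^{3}\right)^{2} = \left(R^{3}\right)^{2} = R^{6}$)
$- 17 c{\left(j{\left(0,-4 \right)} \right)} X{\left(-4,5 \right)} = - 17 \left(\frac{5 + 0}{3 - 4}\right)^{6} \left(-8 - -12\right) = - 17 \left(\frac{1}{-1} \cdot 5\right)^{6} \left(-8 + 12\right) = - 17 \left(\left(-1\right) 5\right)^{6} \cdot 4 = - 17 \left(-5\right)^{6} \cdot 4 = \left(-17\right) 15625 \cdot 4 = \left(-265625\right) 4 = -1062500$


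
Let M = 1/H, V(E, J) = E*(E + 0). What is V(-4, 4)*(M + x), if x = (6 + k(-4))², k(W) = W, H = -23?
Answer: 1456/23 ≈ 63.304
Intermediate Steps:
V(E, J) = E² (V(E, J) = E*E = E²)
x = 4 (x = (6 - 4)² = 2² = 4)
M = -1/23 (M = 1/(-23) = -1/23 ≈ -0.043478)
V(-4, 4)*(M + x) = (-4)²*(-1/23 + 4) = 16*(91/23) = 1456/23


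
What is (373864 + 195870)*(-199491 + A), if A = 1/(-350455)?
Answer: -2096399775522316/18445 ≈ -1.1366e+11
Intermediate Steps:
A = -1/350455 ≈ -2.8534e-6
(373864 + 195870)*(-199491 + A) = (373864 + 195870)*(-199491 - 1/350455) = 569734*(-69912618406/350455) = -2096399775522316/18445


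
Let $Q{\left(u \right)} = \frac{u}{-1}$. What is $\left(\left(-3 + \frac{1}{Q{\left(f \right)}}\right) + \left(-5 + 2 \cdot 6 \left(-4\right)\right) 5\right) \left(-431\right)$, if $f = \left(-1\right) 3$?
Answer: $\frac{346093}{3} \approx 1.1536 \cdot 10^{5}$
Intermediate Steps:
$f = -3$
$Q{\left(u \right)} = - u$ ($Q{\left(u \right)} = u \left(-1\right) = - u$)
$\left(\left(-3 + \frac{1}{Q{\left(f \right)}}\right) + \left(-5 + 2 \cdot 6 \left(-4\right)\right) 5\right) \left(-431\right) = \left(\left(-3 + \frac{1}{\left(-1\right) \left(-3\right)}\right) + \left(-5 + 2 \cdot 6 \left(-4\right)\right) 5\right) \left(-431\right) = \left(\left(-3 + \frac{1}{3}\right) + \left(-5 + 12 \left(-4\right)\right) 5\right) \left(-431\right) = \left(\left(-3 + \frac{1}{3}\right) + \left(-5 - 48\right) 5\right) \left(-431\right) = \left(- \frac{8}{3} - 265\right) \left(-431\right) = \left(- \frac{803}{3}\right) \left(-431\right) = \frac{346093}{3}$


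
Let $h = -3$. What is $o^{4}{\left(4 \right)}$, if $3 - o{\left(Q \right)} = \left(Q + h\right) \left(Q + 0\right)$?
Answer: $1$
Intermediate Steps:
$o{\left(Q \right)} = 3 - Q \left(-3 + Q\right)$ ($o{\left(Q \right)} = 3 - \left(Q - 3\right) \left(Q + 0\right) = 3 - \left(-3 + Q\right) Q = 3 - Q \left(-3 + Q\right)$)
$o^{4}{\left(4 \right)} = \left(3 - 4^{2} + 3 \cdot 4\right)^{4} = \left(3 - 16 + 12\right)^{4} = \left(-1\right)^{4} = 1$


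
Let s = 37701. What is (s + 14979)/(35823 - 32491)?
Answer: 13170/833 ≈ 15.810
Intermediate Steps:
(s + 14979)/(35823 - 32491) = (37701 + 14979)/(35823 - 32491) = 52680/3332 = 52680*(1/3332) = 13170/833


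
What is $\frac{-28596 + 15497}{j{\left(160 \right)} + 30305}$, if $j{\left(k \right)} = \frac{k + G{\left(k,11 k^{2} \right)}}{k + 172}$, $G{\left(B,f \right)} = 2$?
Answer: $- \frac{2174434}{5030711} \approx -0.43223$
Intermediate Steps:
$j{\left(k \right)} = \frac{2 + k}{172 + k}$ ($j{\left(k \right)} = \frac{k + 2}{k + 172} = \frac{2 + k}{172 + k}$)
$\frac{-28596 + 15497}{j{\left(160 \right)} + 30305} = \frac{-28596 + 15497}{\frac{2 + 160}{172 + 160} + 30305} = - \frac{13099}{\frac{1}{332} \cdot 162 + 30305} = - \frac{13099}{\frac{81}{166} + 30305} = - \frac{13099}{\frac{5030711}{166}} = \left(-13099\right) \frac{166}{5030711} = - \frac{2174434}{5030711}$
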